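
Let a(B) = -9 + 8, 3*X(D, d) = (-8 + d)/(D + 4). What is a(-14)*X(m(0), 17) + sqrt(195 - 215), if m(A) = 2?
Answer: -1/2 + 2*I*sqrt(5) ≈ -0.5 + 4.4721*I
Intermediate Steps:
X(D, d) = (-8 + d)/(3*(4 + D)) (X(D, d) = ((-8 + d)/(D + 4))/3 = ((-8 + d)/(4 + D))/3 = (-8 + d)/(3*(4 + D)))
a(B) = -1
a(-14)*X(m(0), 17) + sqrt(195 - 215) = -(-8 + 17)/(3*(4 + 2)) + sqrt(195 - 215) = -9/(3*6) + sqrt(-20) = -9/(3*6) + 2*I*sqrt(5) = -1*1/2 + 2*I*sqrt(5) = -1/2 + 2*I*sqrt(5)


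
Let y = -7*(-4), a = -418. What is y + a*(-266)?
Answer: 111216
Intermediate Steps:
y = 28
y + a*(-266) = 28 - 418*(-266) = 28 + 111188 = 111216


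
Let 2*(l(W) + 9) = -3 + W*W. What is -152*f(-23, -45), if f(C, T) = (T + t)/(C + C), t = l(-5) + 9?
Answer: -2584/23 ≈ -112.35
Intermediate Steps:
l(W) = -21/2 + W²/2 (l(W) = -9 + (-3 + W*W)/2 = -9 + (-3 + W²)/2 = -9 + (-3/2 + W²/2) = -21/2 + W²/2)
t = 11 (t = (-21/2 + (½)*(-5)²) + 9 = (-21/2 + (½)*25) + 9 = (-21/2 + 25/2) + 9 = 2 + 9 = 11)
f(C, T) = (11 + T)/(2*C) (f(C, T) = (T + 11)/(C + C) = (11 + T)/((2*C)) = (11 + T)*(1/(2*C)) = (11 + T)/(2*C))
-152*f(-23, -45) = -76*(11 - 45)/(-23) = -76*(-1)*(-34)/23 = -152*17/23 = -2584/23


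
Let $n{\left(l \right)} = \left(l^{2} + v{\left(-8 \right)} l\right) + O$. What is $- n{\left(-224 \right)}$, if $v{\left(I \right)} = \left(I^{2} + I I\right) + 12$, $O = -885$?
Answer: $-17931$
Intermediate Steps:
$v{\left(I \right)} = 12 + 2 I^{2}$ ($v{\left(I \right)} = \left(I^{2} + I^{2}\right) + 12 = 2 I^{2} + 12 = 12 + 2 I^{2}$)
$n{\left(l \right)} = -885 + l^{2} + 140 l$ ($n{\left(l \right)} = \left(l^{2} + \left(12 + 2 \left(-8\right)^{2}\right) l\right) - 885 = \left(l^{2} + \left(12 + 2 \cdot 64\right) l\right) - 885 = \left(l^{2} + \left(12 + 128\right) l\right) - 885 = \left(l^{2} + 140 l\right) - 885 = -885 + l^{2} + 140 l$)
$- n{\left(-224 \right)} = - (-885 + \left(-224\right)^{2} + 140 \left(-224\right)) = - (-885 + 50176 - 31360) = \left(-1\right) 17931 = -17931$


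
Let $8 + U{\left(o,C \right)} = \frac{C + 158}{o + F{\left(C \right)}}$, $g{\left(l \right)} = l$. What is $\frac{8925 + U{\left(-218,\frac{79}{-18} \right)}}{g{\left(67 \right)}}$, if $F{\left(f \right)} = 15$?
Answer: $\frac{4654279}{34974} \approx 133.08$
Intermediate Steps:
$U{\left(o,C \right)} = -8 + \frac{158 + C}{15 + o}$ ($U{\left(o,C \right)} = -8 + \frac{C + 158}{o + 15} = -8 + \frac{158 + C}{15 + o}$)
$\frac{8925 + U{\left(-218,\frac{79}{-18} \right)}}{g{\left(67 \right)}} = \frac{8925 + \frac{38 + \frac{79}{-18} - -1744}{15 - 218}}{67} = \left(8925 + \frac{38 + 79 \left(- \frac{1}{18}\right) + 1744}{-203}\right) \frac{1}{67} = \left(8925 - \frac{38 - \frac{79}{18} + 1744}{203}\right) \frac{1}{67} = \left(8925 - \frac{4571}{522}\right) \frac{1}{67} = \frac{4654279}{522} \cdot \frac{1}{67} = \frac{4654279}{34974}$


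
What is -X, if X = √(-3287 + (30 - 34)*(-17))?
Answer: -I*√3219 ≈ -56.736*I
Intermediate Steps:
X = I*√3219 (X = √(-3287 - 4*(-17)) = √(-3287 + 68) = √(-3219) = I*√3219 ≈ 56.736*I)
-X = -I*√3219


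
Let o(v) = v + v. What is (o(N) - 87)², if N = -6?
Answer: 9801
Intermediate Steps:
o(v) = 2*v
(o(N) - 87)² = (2*(-6) - 87)² = (-12 - 87)² = (-99)² = 9801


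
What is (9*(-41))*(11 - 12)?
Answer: 369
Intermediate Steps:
(9*(-41))*(11 - 12) = -369*(-1) = 369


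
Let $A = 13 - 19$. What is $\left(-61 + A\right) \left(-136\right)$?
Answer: $9112$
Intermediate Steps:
$A = -6$ ($A = 13 - 19 = -6$)
$\left(-61 + A\right) \left(-136\right) = \left(-61 - 6\right) \left(-136\right) = \left(-67\right) \left(-136\right) = 9112$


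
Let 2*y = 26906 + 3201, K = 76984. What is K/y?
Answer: 153968/30107 ≈ 5.1140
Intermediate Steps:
y = 30107/2 (y = (26906 + 3201)/2 = (1/2)*30107 = 30107/2 ≈ 15054.)
K/y = 76984/(30107/2) = 76984*(2/30107) = 153968/30107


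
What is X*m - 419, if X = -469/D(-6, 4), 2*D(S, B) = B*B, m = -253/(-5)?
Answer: -135417/40 ≈ -3385.4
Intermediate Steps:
m = 253/5 (m = -253*(-⅕) = 253/5 ≈ 50.600)
D(S, B) = B²/2 (D(S, B) = (B*B)/2 = B²/2)
X = -469/8 (X = -469/((½)*4²) = -469/((½)*16) = -469/8 ≈ -58.625)
X*m - 419 = -469/8*253/5 - 419 = -118657/40 - 419 = -135417/40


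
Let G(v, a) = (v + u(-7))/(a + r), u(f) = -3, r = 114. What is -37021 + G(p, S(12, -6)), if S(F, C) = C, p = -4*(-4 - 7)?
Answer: -3998227/108 ≈ -37021.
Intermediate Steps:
p = 44 (p = -4*(-11) = 44)
G(v, a) = (-3 + v)/(114 + a) (G(v, a) = (v - 3)/(a + 114) = (-3 + v)/(114 + a))
-37021 + G(p, S(12, -6)) = -37021 + (-3 + 44)/(114 - 6) = -37021 + 41/108 = -3998227/108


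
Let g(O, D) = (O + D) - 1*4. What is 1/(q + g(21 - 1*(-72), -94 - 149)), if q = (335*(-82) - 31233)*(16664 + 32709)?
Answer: -1/2898343373 ≈ -3.4502e-10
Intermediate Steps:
g(O, D) = -4 + D + O (g(O, D) = (D + O) - 4 = -4 + D + O)
q = -2898343219 (q = (-27470 - 31233)*49373 = -58703*49373 = -2898343219)
1/(q + g(21 - 1*(-72), -94 - 149)) = 1/(-2898343219 + (-4 + (-94 - 149) + (21 - 1*(-72)))) = 1/(-2898343219 + (-4 - 243 + (21 + 72))) = 1/(-2898343219 + (-4 - 243 + 93)) = 1/(-2898343219 - 154) = 1/(-2898343373) = -1/2898343373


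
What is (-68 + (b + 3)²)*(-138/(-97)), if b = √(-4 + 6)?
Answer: -7866/97 + 828*√2/97 ≈ -69.021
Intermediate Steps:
b = √2 ≈ 1.4142
(-68 + (b + 3)²)*(-138/(-97)) = (-68 + (√2 + 3)²)*(-138/(-97)) = (-68 + (3 + √2)²)*(-138*(-1/97)) = (-68 + (3 + √2)²)*(138/97) = -9384/97 + 138*(3 + √2)²/97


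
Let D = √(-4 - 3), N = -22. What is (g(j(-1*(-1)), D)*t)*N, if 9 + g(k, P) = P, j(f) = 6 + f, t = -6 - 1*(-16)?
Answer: 1980 - 220*I*√7 ≈ 1980.0 - 582.07*I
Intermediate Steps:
t = 10 (t = -6 + 16 = 10)
D = I*√7 (D = √(-7) = I*√7 ≈ 2.6458*I)
g(k, P) = -9 + P
(g(j(-1*(-1)), D)*t)*N = ((-9 + I*√7)*10)*(-22) = (-90 + 10*I*√7)*(-22) = 1980 - 220*I*√7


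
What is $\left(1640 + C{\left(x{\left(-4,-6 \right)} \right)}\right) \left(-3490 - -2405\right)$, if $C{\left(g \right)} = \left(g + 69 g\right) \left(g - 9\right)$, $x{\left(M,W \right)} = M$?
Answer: $-5728800$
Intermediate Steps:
$C{\left(g \right)} = 70 g \left(-9 + g\right)$
$\left(1640 + C{\left(x{\left(-4,-6 \right)} \right)}\right) \left(-3490 - -2405\right) = \left(1640 + 70 \left(-4\right) \left(-9 - 4\right)\right) \left(-3490 - -2405\right) = \left(1640 + 70 \left(-4\right) \left(-13\right)\right) \left(-3490 + \left(-67 + 2472\right)\right) = \left(1640 + 3640\right) \left(-3490 + 2405\right) = 5280 \left(-1085\right) = -5728800$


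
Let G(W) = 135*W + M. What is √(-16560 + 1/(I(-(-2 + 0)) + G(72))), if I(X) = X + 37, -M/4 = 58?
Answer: I*√1503047342713/9527 ≈ 128.69*I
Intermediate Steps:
M = -232 (M = -4*58 = -232)
I(X) = 37 + X
G(W) = -232 + 135*W (G(W) = 135*W - 232 = -232 + 135*W)
√(-16560 + 1/(I(-(-2 + 0)) + G(72))) = √(-16560 + 1/((37 - (-2 + 0)) + (-232 + 135*72))) = √(-16560 + 1/((37 - 1*(-2)) + (-232 + 9720))) = √(-16560 + 1/((37 + 2) + 9488)) = √(-16560 + 1/(39 + 9488)) = √(-16560 + 1/9527) = √(-157767119/9527) = I*√1503047342713/9527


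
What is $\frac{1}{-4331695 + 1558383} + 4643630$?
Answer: $\frac{12878234802559}{2773312} \approx 4.6436 \cdot 10^{6}$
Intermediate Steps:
$\frac{1}{-4331695 + 1558383} + 4643630 = \frac{1}{-2773312} + 4643630 = - \frac{1}{2773312} + 4643630 = \frac{12878234802559}{2773312}$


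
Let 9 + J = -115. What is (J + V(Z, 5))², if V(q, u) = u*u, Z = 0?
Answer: 9801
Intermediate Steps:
J = -124 (J = -9 - 115 = -124)
V(q, u) = u²
(J + V(Z, 5))² = (-124 + 5²)² = (-124 + 25)² = (-99)² = 9801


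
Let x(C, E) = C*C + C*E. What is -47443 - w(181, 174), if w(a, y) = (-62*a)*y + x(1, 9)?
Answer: 1905175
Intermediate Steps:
x(C, E) = C² + C*E
w(a, y) = 10 - 62*a*y (w(a, y) = (-62*a)*y + 1*(1 + 9) = -62*a*y + 1*10 = -62*a*y + 10 = 10 - 62*a*y)
-47443 - w(181, 174) = -47443 - (10 - 62*181*174) = -47443 - (10 - 1952628) = -47443 - 1*(-1952618) = -47443 + 1952618 = 1905175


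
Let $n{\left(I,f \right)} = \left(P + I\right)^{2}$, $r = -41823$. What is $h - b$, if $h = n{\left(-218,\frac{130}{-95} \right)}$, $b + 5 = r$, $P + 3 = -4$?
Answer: $92453$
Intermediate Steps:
$P = -7$ ($P = -3 - 4 = -7$)
$b = -41828$ ($b = -5 - 41823 = -41828$)
$n{\left(I,f \right)} = \left(-7 + I\right)^{2}$
$h = 50625$ ($h = \left(-7 - 218\right)^{2} = \left(-225\right)^{2} = 50625$)
$h - b = 50625 - -41828 = 50625 + 41828 = 92453$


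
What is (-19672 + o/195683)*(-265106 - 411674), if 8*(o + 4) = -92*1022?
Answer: 2605256307939740/195683 ≈ 1.3314e+10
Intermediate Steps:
o = -11757 (o = -4 + (-92*1022)/8 = -4 + (⅛)*(-94024) = -4 - 11753 = -11757)
(-19672 + o/195683)*(-265106 - 411674) = (-19672 - 11757/195683)*(-265106 - 411674) = (-19672 - 11757*1/195683)*(-676780) = (-19672 - 11757/195683)*(-676780) = -3849487733/195683*(-676780) = 2605256307939740/195683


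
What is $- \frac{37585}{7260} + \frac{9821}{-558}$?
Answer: $- \frac{3075763}{135036} \approx -22.777$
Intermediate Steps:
$- \frac{37585}{7260} + \frac{9821}{-558} = \left(-37585\right) \frac{1}{7260} + 9821 \left(- \frac{1}{558}\right) = - \frac{7517}{1452} - \frac{9821}{558} = - \frac{3075763}{135036}$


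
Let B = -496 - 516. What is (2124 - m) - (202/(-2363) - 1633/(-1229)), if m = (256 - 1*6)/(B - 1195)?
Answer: 13606340817739/6409408289 ≈ 2122.9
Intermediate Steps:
B = -1012
m = -250/2207 (m = (256 - 1*6)/(-1012 - 1195) = (256 - 6)/(-2207) = 250*(-1/2207) = -250/2207 ≈ -0.11328)
(2124 - m) - (202/(-2363) - 1633/(-1229)) = (2124 - 1*(-250/2207)) - (202/(-2363) - 1633/(-1229)) = (2124 + 250/2207) - (202*(-1/2363) - 1633*(-1/1229)) = 4687918/2207 - (-202/2363 + 1633/1229) = 4687918/2207 - 1*3610521/2904127 = 4687918/2207 - 3610521/2904127 = 13606340817739/6409408289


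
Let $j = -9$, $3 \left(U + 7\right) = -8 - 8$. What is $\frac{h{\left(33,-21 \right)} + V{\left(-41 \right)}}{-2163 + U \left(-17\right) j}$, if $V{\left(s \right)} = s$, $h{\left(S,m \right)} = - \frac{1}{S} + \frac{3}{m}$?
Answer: $\frac{9511}{935550} \approx 0.010166$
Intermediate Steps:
$U = - \frac{37}{3}$ ($U = -7 + \frac{-8 - 8}{3} = -7 + \frac{1}{3} \left(-16\right) = -7 - \frac{16}{3} = - \frac{37}{3} \approx -12.333$)
$\frac{h{\left(33,-21 \right)} + V{\left(-41 \right)}}{-2163 + U \left(-17\right) j} = \frac{\left(- \frac{1}{33} + \frac{3}{-21}\right) - 41}{-2163 + \left(- \frac{37}{3}\right) \left(-17\right) \left(-9\right)} = \frac{\left(\left(-1\right) \frac{1}{33} + 3 \left(- \frac{1}{21}\right)\right) - 41}{-2163 + \frac{629}{3} \left(-9\right)} = \frac{\left(- \frac{1}{33} - \frac{1}{7}\right) - 41}{-2163 - 1887} = \frac{- \frac{40}{231} - 41}{-4050} = \left(- \frac{9511}{231}\right) \left(- \frac{1}{4050}\right) = \frac{9511}{935550}$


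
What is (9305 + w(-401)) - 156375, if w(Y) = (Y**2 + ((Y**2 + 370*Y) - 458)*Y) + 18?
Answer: -4787424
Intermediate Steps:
w(Y) = 18 + Y**2 + Y*(-458 + Y**2 + 370*Y) (w(Y) = (Y**2 + (-458 + Y**2 + 370*Y)*Y) + 18 = (Y**2 + Y*(-458 + Y**2 + 370*Y)) + 18 = 18 + Y**2 + Y*(-458 + Y**2 + 370*Y))
(9305 + w(-401)) - 156375 = (9305 + (18 + (-401)**3 - 458*(-401) + 371*(-401)**2)) - 156375 = (9305 + (18 - 64481201 + 183658 + 371*160801)) - 156375 = (9305 + (18 - 64481201 + 183658 + 59657171)) - 156375 = (9305 - 4640354) - 156375 = -4631049 - 156375 = -4787424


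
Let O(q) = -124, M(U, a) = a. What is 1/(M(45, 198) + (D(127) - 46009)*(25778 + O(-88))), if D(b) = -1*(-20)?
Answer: -1/1179801608 ≈ -8.4760e-10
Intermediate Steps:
D(b) = 20
1/(M(45, 198) + (D(127) - 46009)*(25778 + O(-88))) = 1/(198 + (20 - 46009)*(25778 - 124)) = 1/(198 - 45989*25654) = 1/(198 - 1179801806) = 1/(-1179801608) = -1/1179801608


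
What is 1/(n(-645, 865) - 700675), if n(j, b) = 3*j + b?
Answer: -1/701745 ≈ -1.4250e-6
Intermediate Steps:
n(j, b) = b + 3*j
1/(n(-645, 865) - 700675) = 1/((865 + 3*(-645)) - 700675) = 1/((865 - 1935) - 700675) = 1/(-1070 - 700675) = 1/(-701745) = -1/701745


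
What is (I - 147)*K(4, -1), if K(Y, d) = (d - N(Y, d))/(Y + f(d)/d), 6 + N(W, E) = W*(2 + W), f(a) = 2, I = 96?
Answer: 969/2 ≈ 484.50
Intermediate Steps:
N(W, E) = -6 + W*(2 + W)
K(Y, d) = (6 + d - Y² - 2*Y)/(Y + 2/d) (K(Y, d) = (d - (-6 + Y² + 2*Y))/(Y + 2/d) = (d + (6 - Y² - 2*Y))/(Y + 2/d) = (6 + d - Y² - 2*Y)/(Y + 2/d))
(I - 147)*K(4, -1) = (96 - 147)*(-(6 - 1 - 1*4² - 2*4)/(2 + 4*(-1))) = -(-51)*(6 - 1 - 1*16 - 8)/(2 - 4) = -(-51)*(6 - 1 - 16 - 8)/(-2) = -(-51)*(-1)*(-19)/2 = -51*(-19/2) = 969/2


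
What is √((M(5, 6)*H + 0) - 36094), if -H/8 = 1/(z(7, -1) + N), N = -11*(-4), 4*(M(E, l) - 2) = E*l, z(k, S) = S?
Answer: I*√66741074/43 ≈ 189.99*I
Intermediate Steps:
M(E, l) = 2 + E*l/4 (M(E, l) = 2 + (E*l)/4 = 2 + E*l/4)
N = 44
H = -8/43 (H = -8/(-1 + 44) = -8/43 ≈ -0.18605)
√((M(5, 6)*H + 0) - 36094) = √(((2 + (¼)*5*6)*(-8/43) + 0) - 36094) = √(((2 + 15/2)*(-8/43) + 0) - 36094) = √(((19/2)*(-8/43) + 0) - 36094) = √((-76/43 + 0) - 36094) = √(-76/43 - 36094) = √(-1552118/43) = I*√66741074/43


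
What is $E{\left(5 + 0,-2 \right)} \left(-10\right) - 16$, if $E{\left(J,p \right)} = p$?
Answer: $4$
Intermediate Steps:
$E{\left(5 + 0,-2 \right)} \left(-10\right) - 16 = \left(-2\right) \left(-10\right) - 16 = 20 - 16 = 4$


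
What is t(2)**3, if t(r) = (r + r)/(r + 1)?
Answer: 64/27 ≈ 2.3704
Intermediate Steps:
t(r) = 2*r/(1 + r) (t(r) = (2*r)/(1 + r) = 2*r/(1 + r))
t(2)**3 = (2*2/(1 + 2))**3 = (2*2/3)**3 = (2*2*(1/3))**3 = (4/3)**3 = 64/27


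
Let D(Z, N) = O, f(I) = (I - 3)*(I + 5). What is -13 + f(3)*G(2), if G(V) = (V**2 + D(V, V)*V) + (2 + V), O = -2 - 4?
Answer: -13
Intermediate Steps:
f(I) = (-3 + I)*(5 + I)
O = -6
D(Z, N) = -6
G(V) = 2 + V**2 - 5*V (G(V) = (V**2 - 6*V) + (2 + V) = 2 + V**2 - 5*V)
-13 + f(3)*G(2) = -13 + (-15 + 3**2 + 2*3)*(2 + 2**2 - 5*2) = -13 + (-15 + 9 + 6)*(2 + 4 - 10) = -13 + 0*(-4) = -13 + 0 = -13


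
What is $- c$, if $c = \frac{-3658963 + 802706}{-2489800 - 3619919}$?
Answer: $- \frac{2856257}{6109719} \approx -0.46749$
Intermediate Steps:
$c = \frac{2856257}{6109719}$ ($c = - \frac{2856257}{-6109719} = \left(-2856257\right) \left(- \frac{1}{6109719}\right) = \frac{2856257}{6109719} \approx 0.46749$)
$- c = \left(-1\right) \frac{2856257}{6109719} = - \frac{2856257}{6109719}$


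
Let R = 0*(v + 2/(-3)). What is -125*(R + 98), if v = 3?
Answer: -12250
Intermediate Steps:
R = 0 (R = 0*(3 + 2/(-3)) = 0*(3 + 2*(-⅓)) = 0*(3 - ⅔) = 0*(7/3) = 0)
-125*(R + 98) = -125*(0 + 98) = -125*98 = -12250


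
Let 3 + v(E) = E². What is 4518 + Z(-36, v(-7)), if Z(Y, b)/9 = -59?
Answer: 3987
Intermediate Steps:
v(E) = -3 + E²
Z(Y, b) = -531 (Z(Y, b) = 9*(-59) = -531)
4518 + Z(-36, v(-7)) = 4518 - 531 = 3987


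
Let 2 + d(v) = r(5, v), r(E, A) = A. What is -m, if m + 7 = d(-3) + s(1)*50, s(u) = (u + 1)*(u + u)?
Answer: -188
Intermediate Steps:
s(u) = 2*u*(1 + u) (s(u) = (1 + u)*(2*u) = 2*u*(1 + u))
d(v) = -2 + v
m = 188 (m = -7 + ((-2 - 3) + (2*1*(1 + 1))*50) = -7 + (-5 + (2*1*2)*50) = -7 + (-5 + 4*50) = -7 + (-5 + 200) = -7 + 195 = 188)
-m = -1*188 = -188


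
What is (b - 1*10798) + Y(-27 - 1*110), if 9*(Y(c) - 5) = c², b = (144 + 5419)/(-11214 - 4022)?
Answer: -1194064915/137124 ≈ -8707.9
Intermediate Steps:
b = -5563/15236 (b = 5563/(-15236) = 5563*(-1/15236) = -5563/15236 ≈ -0.36512)
Y(c) = 5 + c²/9
(b - 1*10798) + Y(-27 - 1*110) = (-5563/15236 - 1*10798) + (5 + (-27 - 1*110)²/9) = (-5563/15236 - 10798) + (5 + (-27 - 110)²/9) = -164523891/15236 + (5 + (⅑)*(-137)²) = -164523891/15236 + (5 + (⅑)*18769) = -164523891/15236 + (5 + 18769/9) = -164523891/15236 + 18814/9 = -1194064915/137124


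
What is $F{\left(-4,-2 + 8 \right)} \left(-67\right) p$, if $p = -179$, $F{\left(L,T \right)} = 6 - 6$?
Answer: $0$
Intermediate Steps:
$F{\left(L,T \right)} = 0$ ($F{\left(L,T \right)} = 6 - 6 = 0$)
$F{\left(-4,-2 + 8 \right)} \left(-67\right) p = 0 \left(-67\right) \left(-179\right) = 0 \left(-179\right) = 0$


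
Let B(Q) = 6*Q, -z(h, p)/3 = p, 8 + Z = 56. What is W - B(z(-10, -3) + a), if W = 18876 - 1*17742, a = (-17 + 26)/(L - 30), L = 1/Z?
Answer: 1556712/1439 ≈ 1081.8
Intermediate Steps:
Z = 48 (Z = -8 + 56 = 48)
z(h, p) = -3*p
L = 1/48 ≈ 0.020833
a = -432/1439 (a = (-17 + 26)/(1/48 - 30) = 9/(-1439/48) = 9*(-48/1439) = -432/1439 ≈ -0.30021)
W = 1134 (W = 18876 - 17742 = 1134)
W - B(z(-10, -3) + a) = 1134 - 6*(-3*(-3) - 432/1439) = 1134 - 6*(9 - 432/1439) = 1134 - 6*12519/1439 = 1134 - 1*75114/1439 = 1134 - 75114/1439 = 1556712/1439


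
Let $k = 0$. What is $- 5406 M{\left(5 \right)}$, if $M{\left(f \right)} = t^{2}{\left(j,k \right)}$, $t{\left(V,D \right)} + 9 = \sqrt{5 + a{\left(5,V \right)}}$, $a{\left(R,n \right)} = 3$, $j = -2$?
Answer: $-481134 + 194616 \sqrt{2} \approx -2.0591 \cdot 10^{5}$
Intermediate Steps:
$t{\left(V,D \right)} = -9 + 2 \sqrt{2}$ ($t{\left(V,D \right)} = -9 + \sqrt{5 + 3} = -9 + \sqrt{8} = -9 + 2 \sqrt{2}$)
$M{\left(f \right)} = \left(-9 + 2 \sqrt{2}\right)^{2}$
$- 5406 M{\left(5 \right)} = - 5406 \left(89 - 36 \sqrt{2}\right) = -481134 + 194616 \sqrt{2}$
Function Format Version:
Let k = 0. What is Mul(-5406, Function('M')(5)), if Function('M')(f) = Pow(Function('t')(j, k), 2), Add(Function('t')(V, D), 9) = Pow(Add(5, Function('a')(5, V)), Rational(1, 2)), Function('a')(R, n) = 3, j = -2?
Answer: Add(-481134, Mul(194616, Pow(2, Rational(1, 2)))) ≈ -2.0591e+5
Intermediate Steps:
Function('t')(V, D) = Add(-9, Mul(2, Pow(2, Rational(1, 2)))) (Function('t')(V, D) = Add(-9, Pow(Add(5, 3), Rational(1, 2))) = Add(-9, Pow(8, Rational(1, 2))) = Add(-9, Mul(2, Pow(2, Rational(1, 2)))))
Function('M')(f) = Pow(Add(-9, Mul(2, Pow(2, Rational(1, 2)))), 2)
Mul(-5406, Function('M')(5)) = Mul(-5406, Add(89, Mul(-36, Pow(2, Rational(1, 2))))) = Add(-481134, Mul(194616, Pow(2, Rational(1, 2))))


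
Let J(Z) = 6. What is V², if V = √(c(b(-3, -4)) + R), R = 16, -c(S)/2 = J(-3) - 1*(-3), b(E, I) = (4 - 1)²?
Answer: -2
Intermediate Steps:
b(E, I) = 9 (b(E, I) = 3² = 9)
c(S) = -18 (c(S) = -2*(6 - 1*(-3)) = -2*(6 + 3) = -2*9 = -18)
V = I*√2 (V = √(-18 + 16) = √(-2) = I*√2 ≈ 1.4142*I)
V² = (I*√2)² = -2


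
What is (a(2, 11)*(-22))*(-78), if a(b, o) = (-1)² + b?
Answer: 5148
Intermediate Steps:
a(b, o) = 1 + b
(a(2, 11)*(-22))*(-78) = ((1 + 2)*(-22))*(-78) = (3*(-22))*(-78) = -66*(-78) = 5148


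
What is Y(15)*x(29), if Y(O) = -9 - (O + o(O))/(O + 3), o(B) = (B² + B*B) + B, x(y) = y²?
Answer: -89987/3 ≈ -29996.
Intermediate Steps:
o(B) = B + 2*B² (o(B) = (B² + B²) + B = 2*B² + B = B + 2*B²)
Y(O) = -9 - (O + O*(1 + 2*O))/(3 + O) (Y(O) = -9 - (O + O*(1 + 2*O))/(O + 3) = -9 - (O + O*(1 + 2*O))/(3 + O))
Y(15)*x(29) = ((-27 - 11*15 - 2*15²)/(3 + 15))*29² = ((-27 - 165 - 2*225)/18)*841 = ((-27 - 165 - 450)/18)*841 = ((1/18)*(-642))*841 = -107/3*841 = -89987/3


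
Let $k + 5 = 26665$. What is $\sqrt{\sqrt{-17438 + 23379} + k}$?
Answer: $\sqrt{26660 + \sqrt{5941}} \approx 163.51$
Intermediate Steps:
$k = 26660$ ($k = -5 + 26665 = 26660$)
$\sqrt{\sqrt{-17438 + 23379} + k} = \sqrt{\sqrt{-17438 + 23379} + 26660} = \sqrt{\sqrt{5941} + 26660} = \sqrt{26660 + \sqrt{5941}}$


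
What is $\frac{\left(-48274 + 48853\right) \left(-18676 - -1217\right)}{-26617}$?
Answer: $\frac{10108761}{26617} \approx 379.79$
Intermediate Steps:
$\frac{\left(-48274 + 48853\right) \left(-18676 - -1217\right)}{-26617} = 579 \left(-18676 + \left(-2201 + 3418\right)\right) \left(- \frac{1}{26617}\right) = 579 \left(-18676 + 1217\right) \left(- \frac{1}{26617}\right) = 579 \left(-17459\right) \left(- \frac{1}{26617}\right) = \left(-10108761\right) \left(- \frac{1}{26617}\right) = \frac{10108761}{26617}$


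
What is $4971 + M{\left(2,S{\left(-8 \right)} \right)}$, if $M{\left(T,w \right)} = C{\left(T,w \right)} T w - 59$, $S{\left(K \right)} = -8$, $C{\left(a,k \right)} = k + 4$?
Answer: $4976$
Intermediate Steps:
$C{\left(a,k \right)} = 4 + k$
$M{\left(T,w \right)} = -59 + T w \left(4 + w\right)$ ($M{\left(T,w \right)} = \left(4 + w\right) T w - 59 = T \left(4 + w\right) w - 59 = T w \left(4 + w\right) - 59 = -59 + T w \left(4 + w\right)$)
$4971 + M{\left(2,S{\left(-8 \right)} \right)} = 4971 - \left(59 + 16 \left(4 - 8\right)\right) = 4971 - \left(59 + 16 \left(-4\right)\right) = 4971 + \left(-59 + 64\right) = 4971 + 5 = 4976$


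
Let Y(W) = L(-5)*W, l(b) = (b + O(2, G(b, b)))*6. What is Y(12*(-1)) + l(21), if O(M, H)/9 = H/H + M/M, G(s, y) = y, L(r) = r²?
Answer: -66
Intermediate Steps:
O(M, H) = 18 (O(M, H) = 9*(H/H + M/M) = 9*(1 + 1) = 9*2 = 18)
l(b) = 108 + 6*b (l(b) = (b + 18)*6 = (18 + b)*6 = 108 + 6*b)
Y(W) = 25*W (Y(W) = (-5)²*W = 25*W)
Y(12*(-1)) + l(21) = 25*(12*(-1)) + (108 + 6*21) = 25*(-12) + (108 + 126) = -300 + 234 = -66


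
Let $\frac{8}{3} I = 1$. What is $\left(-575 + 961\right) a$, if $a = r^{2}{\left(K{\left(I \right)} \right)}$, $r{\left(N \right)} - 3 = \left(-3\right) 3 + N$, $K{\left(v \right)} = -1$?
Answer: $18914$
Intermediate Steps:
$I = \frac{3}{8}$ ($I = \frac{3}{8} \cdot 1 = \frac{3}{8} \approx 0.375$)
$r{\left(N \right)} = -6 + N$ ($r{\left(N \right)} = 3 + \left(\left(-3\right) 3 + N\right) = 3 + \left(-9 + N\right) = -6 + N$)
$a = 49$ ($a = \left(-6 - 1\right)^{2} = \left(-7\right)^{2} = 49$)
$\left(-575 + 961\right) a = \left(-575 + 961\right) 49 = 386 \cdot 49 = 18914$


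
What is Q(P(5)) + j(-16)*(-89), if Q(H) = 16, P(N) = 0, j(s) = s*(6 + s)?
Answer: -14224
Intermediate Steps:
Q(P(5)) + j(-16)*(-89) = 16 - 16*(6 - 16)*(-89) = 16 - 16*(-10)*(-89) = 16 + 160*(-89) = 16 - 14240 = -14224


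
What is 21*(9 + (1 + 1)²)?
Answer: 273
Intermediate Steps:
21*(9 + (1 + 1)²) = 21*(9 + 2²) = 21*(9 + 4) = 21*13 = 273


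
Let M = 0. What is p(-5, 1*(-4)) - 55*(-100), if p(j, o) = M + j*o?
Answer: 5520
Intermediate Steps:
p(j, o) = j*o (p(j, o) = 0 + j*o = j*o)
p(-5, 1*(-4)) - 55*(-100) = -5*(-4) - 55*(-100) = -5*(-4) + 5500 = 20 + 5500 = 5520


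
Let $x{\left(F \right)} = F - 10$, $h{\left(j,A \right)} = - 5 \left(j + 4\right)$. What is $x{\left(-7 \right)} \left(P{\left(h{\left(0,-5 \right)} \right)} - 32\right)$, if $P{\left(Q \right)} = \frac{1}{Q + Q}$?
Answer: $\frac{21777}{40} \approx 544.42$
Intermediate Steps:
$h{\left(j,A \right)} = -20 - 5 j$ ($h{\left(j,A \right)} = - 5 \left(4 + j\right) = -20 - 5 j$)
$P{\left(Q \right)} = \frac{1}{2 Q}$
$x{\left(F \right)} = -10 + F$
$x{\left(-7 \right)} \left(P{\left(h{\left(0,-5 \right)} \right)} - 32\right) = \left(-10 - 7\right) \left(\frac{1}{2 \left(-20 - 0\right)} - 32\right) = - 17 \left(\frac{1}{2 \left(-20 + 0\right)} - 32\right) = - 17 \left(\frac{1}{2 \left(-20\right)} - 32\right) = - 17 \left(\frac{1}{2} \left(- \frac{1}{20}\right) - 32\right) = - 17 \left(- \frac{1}{40} - 32\right) = \left(-17\right) \left(- \frac{1281}{40}\right) = \frac{21777}{40}$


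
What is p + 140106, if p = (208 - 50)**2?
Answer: 165070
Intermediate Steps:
p = 24964 (p = 158**2 = 24964)
p + 140106 = 24964 + 140106 = 165070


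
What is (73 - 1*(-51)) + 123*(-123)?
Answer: -15005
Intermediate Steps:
(73 - 1*(-51)) + 123*(-123) = (73 + 51) - 15129 = 124 - 15129 = -15005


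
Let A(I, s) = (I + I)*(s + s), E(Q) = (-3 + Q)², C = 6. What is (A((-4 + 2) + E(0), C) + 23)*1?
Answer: 191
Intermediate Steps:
A(I, s) = 4*I*s (A(I, s) = (2*I)*(2*s) = 4*I*s)
(A((-4 + 2) + E(0), C) + 23)*1 = (4*((-4 + 2) + (-3 + 0)²)*6 + 23)*1 = (4*(-2 + (-3)²)*6 + 23)*1 = (4*(-2 + 9)*6 + 23)*1 = (4*7*6 + 23)*1 = (168 + 23)*1 = 191*1 = 191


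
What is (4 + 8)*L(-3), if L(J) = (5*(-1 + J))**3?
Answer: -96000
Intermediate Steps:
L(J) = (-5 + 5*J)**3
(4 + 8)*L(-3) = (4 + 8)*(125*(-1 - 3)**3) = 12*(125*(-4)**3) = 12*(125*(-64)) = 12*(-8000) = -96000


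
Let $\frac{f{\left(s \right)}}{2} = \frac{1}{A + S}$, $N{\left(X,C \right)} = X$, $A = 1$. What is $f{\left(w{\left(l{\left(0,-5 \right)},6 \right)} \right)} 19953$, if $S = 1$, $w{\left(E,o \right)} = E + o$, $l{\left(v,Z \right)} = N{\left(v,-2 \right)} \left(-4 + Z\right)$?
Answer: $19953$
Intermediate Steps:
$l{\left(v,Z \right)} = v \left(-4 + Z\right)$
$f{\left(s \right)} = 1$ ($f{\left(s \right)} = \frac{2}{1 + 1} = \frac{2}{2} = 2 \cdot \frac{1}{2} = 1$)
$f{\left(w{\left(l{\left(0,-5 \right)},6 \right)} \right)} 19953 = 1 \cdot 19953 = 19953$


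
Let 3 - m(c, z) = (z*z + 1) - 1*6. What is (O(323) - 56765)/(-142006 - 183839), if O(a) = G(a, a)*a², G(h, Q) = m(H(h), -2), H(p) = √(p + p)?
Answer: -360551/325845 ≈ -1.1065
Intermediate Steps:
H(p) = √2*√p (H(p) = √(2*p) = √2*√p)
m(c, z) = 8 - z² (m(c, z) = 3 - ((z*z + 1) - 1*6) = 3 - ((z² + 1) - 6) = 3 - ((1 + z²) - 6) = 3 - (-5 + z²) = 3 + (5 - z²) = 8 - z²)
G(h, Q) = 4 (G(h, Q) = 8 - 1*(-2)² = 8 - 1*4 = 8 - 4 = 4)
O(a) = 4*a²
(O(323) - 56765)/(-142006 - 183839) = (4*323² - 56765)/(-142006 - 183839) = (4*104329 - 56765)/(-325845) = (417316 - 56765)*(-1/325845) = 360551*(-1/325845) = -360551/325845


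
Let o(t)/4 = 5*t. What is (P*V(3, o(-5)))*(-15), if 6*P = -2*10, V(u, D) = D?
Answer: -5000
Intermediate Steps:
o(t) = 20*t (o(t) = 4*(5*t) = 20*t)
P = -10/3 (P = (-2*10)/6 = (1/6)*(-20) = -10/3 ≈ -3.3333)
(P*V(3, o(-5)))*(-15) = -200*(-5)/3*(-15) = -10/3*(-100)*(-15) = (1000/3)*(-15) = -5000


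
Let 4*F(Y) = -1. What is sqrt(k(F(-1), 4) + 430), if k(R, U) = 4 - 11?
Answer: 3*sqrt(47) ≈ 20.567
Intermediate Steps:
F(Y) = -1/4 (F(Y) = (1/4)*(-1) = -1/4)
k(R, U) = -7
sqrt(k(F(-1), 4) + 430) = sqrt(-7 + 430) = sqrt(423) = 3*sqrt(47)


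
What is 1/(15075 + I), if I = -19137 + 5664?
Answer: 1/1602 ≈ 0.00062422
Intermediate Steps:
I = -13473
1/(15075 + I) = 1/(15075 - 13473) = 1/1602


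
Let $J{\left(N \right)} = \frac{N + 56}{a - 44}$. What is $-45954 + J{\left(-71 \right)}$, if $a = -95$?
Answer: $- \frac{6387591}{139} \approx -45954.0$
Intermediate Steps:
$J{\left(N \right)} = - \frac{56}{139} - \frac{N}{139}$ ($J{\left(N \right)} = \frac{N + 56}{-95 - 44} = \frac{56 + N}{-139} = \left(56 + N\right) \left(- \frac{1}{139}\right) = - \frac{56}{139} - \frac{N}{139}$)
$-45954 + J{\left(-71 \right)} = -45954 - - \frac{15}{139} = -45954 + \left(- \frac{56}{139} + \frac{71}{139}\right) = -45954 + \frac{15}{139} = - \frac{6387591}{139}$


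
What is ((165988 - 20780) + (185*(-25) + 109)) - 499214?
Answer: -358522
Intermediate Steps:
((165988 - 20780) + (185*(-25) + 109)) - 499214 = (145208 + (-4625 + 109)) - 499214 = (145208 - 4516) - 499214 = 140692 - 499214 = -358522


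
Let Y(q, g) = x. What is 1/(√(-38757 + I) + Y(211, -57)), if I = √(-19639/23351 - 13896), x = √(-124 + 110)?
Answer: 23351/(√23351*√(-905014707 + I*√7577519407385) + 23351*I*√14) ≈ 7.4396e-6 - 0.0049848*I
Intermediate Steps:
x = I*√14 (x = √(-14) = I*√14 ≈ 3.7417*I)
Y(q, g) = I*√14
I = I*√7577519407385/23351 (I = √(-19639*1/23351 - 13896) = √(-19639/23351 - 13896) = √(-324505135/23351) = I*√7577519407385/23351 ≈ 117.88*I)
1/(√(-38757 + I) + Y(211, -57)) = 1/(√(-38757 + I*√7577519407385/23351) + I*√14)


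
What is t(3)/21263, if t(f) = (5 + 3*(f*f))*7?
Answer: 224/21263 ≈ 0.010535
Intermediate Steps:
t(f) = 35 + 21*f**2 (t(f) = (5 + 3*f**2)*7 = 35 + 21*f**2)
t(3)/21263 = (35 + 21*3**2)/21263 = (35 + 21*9)*(1/21263) = (35 + 189)*(1/21263) = 224*(1/21263) = 224/21263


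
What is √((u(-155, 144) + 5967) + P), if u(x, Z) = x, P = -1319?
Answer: √4493 ≈ 67.030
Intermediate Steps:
√((u(-155, 144) + 5967) + P) = √((-155 + 5967) - 1319) = √(5812 - 1319) = √4493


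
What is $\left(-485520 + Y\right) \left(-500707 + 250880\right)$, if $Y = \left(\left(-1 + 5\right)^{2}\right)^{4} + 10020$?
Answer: $102420076228$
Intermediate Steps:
$Y = 75556$ ($Y = \left(4^{2}\right)^{4} + 10020 = 16^{4} + 10020 = 65536 + 10020 = 75556$)
$\left(-485520 + Y\right) \left(-500707 + 250880\right) = \left(-485520 + 75556\right) \left(-500707 + 250880\right) = \left(-409964\right) \left(-249827\right) = 102420076228$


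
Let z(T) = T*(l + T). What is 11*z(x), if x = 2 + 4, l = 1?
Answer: 462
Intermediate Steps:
x = 6
z(T) = T*(1 + T)
11*z(x) = 11*(6*(1 + 6)) = 11*(6*7) = 11*42 = 462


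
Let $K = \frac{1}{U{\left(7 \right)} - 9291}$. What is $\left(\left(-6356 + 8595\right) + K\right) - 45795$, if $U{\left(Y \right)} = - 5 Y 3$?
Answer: $- \frac{409252177}{9396} \approx -43556.0$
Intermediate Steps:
$U{\left(Y \right)} = - 15 Y$
$K = - \frac{1}{9396}$ ($K = \frac{1}{\left(-15\right) 7 - 9291} = \frac{1}{-105 - 9291} = \frac{1}{-9396} = - \frac{1}{9396} \approx -0.00010643$)
$\left(\left(-6356 + 8595\right) + K\right) - 45795 = \left(\left(-6356 + 8595\right) - \frac{1}{9396}\right) - 45795 = \left(2239 - \frac{1}{9396}\right) - 45795 = \frac{21037643}{9396} - 45795 = - \frac{409252177}{9396}$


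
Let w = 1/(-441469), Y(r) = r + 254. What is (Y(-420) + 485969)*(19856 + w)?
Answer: 4258456048750789/441469 ≈ 9.6461e+9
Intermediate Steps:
Y(r) = 254 + r
w = -1/441469 ≈ -2.2652e-6
(Y(-420) + 485969)*(19856 + w) = ((254 - 420) + 485969)*(19856 - 1/441469) = (-166 + 485969)*(8765808463/441469) = 485803*(8765808463/441469) = 4258456048750789/441469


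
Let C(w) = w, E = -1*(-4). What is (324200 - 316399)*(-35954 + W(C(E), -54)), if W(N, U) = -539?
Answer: -284681893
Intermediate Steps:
E = 4
(324200 - 316399)*(-35954 + W(C(E), -54)) = (324200 - 316399)*(-35954 - 539) = 7801*(-36493) = -284681893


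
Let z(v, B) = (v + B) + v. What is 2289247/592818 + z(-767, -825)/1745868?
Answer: 665887437289/172496996004 ≈ 3.8603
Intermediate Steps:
z(v, B) = B + 2*v (z(v, B) = (B + v) + v = B + 2*v)
2289247/592818 + z(-767, -825)/1745868 = 2289247/592818 + (-825 + 2*(-767))/1745868 = 2289247*(1/592818) + (-825 - 1534)*(1/1745868) = 2289247/592818 - 2359*1/1745868 = 2289247/592818 - 2359/1745868 = 665887437289/172496996004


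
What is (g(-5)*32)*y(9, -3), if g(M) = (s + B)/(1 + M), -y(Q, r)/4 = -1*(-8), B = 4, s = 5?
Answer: 2304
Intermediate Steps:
y(Q, r) = -32 (y(Q, r) = -(-4)*(-8) = -4*8 = -32)
g(M) = 9/(1 + M) (g(M) = (5 + 4)/(1 + M) = 9/(1 + M))
(g(-5)*32)*y(9, -3) = ((9/(1 - 5))*32)*(-32) = ((9/(-4))*32)*(-32) = ((9*(-1/4))*32)*(-32) = -9/4*32*(-32) = -72*(-32) = 2304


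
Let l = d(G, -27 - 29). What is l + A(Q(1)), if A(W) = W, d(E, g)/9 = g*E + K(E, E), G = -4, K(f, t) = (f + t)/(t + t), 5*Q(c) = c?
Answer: 10126/5 ≈ 2025.2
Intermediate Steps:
Q(c) = c/5
K(f, t) = (f + t)/(2*t) (K(f, t) = (f + t)/((2*t)) = (f + t)*(1/(2*t)) = (f + t)/(2*t))
d(E, g) = 9 + 9*E*g (d(E, g) = 9*(g*E + (E + E)/(2*E)) = 9*(E*g + (2*E)/(2*E)) = 9*(E*g + 1) = 9*(1 + E*g) = 9 + 9*E*g)
l = 2025 (l = 9 + 9*(-4)*(-27 - 29) = 9 + 9*(-4)*(-56) = 9 + 2016 = 2025)
l + A(Q(1)) = 2025 + (⅕)*1 = 2025 + ⅕ = 10126/5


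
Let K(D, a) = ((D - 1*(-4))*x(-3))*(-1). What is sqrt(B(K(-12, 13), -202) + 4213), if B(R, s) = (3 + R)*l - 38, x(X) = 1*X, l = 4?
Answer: sqrt(4091) ≈ 63.961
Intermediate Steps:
x(X) = X
K(D, a) = 12 + 3*D (K(D, a) = ((D - 1*(-4))*(-3))*(-1) = ((D + 4)*(-3))*(-1) = ((4 + D)*(-3))*(-1) = (-12 - 3*D)*(-1) = 12 + 3*D)
B(R, s) = -26 + 4*R (B(R, s) = (3 + R)*4 - 38 = (12 + 4*R) - 38 = -26 + 4*R)
sqrt(B(K(-12, 13), -202) + 4213) = sqrt((-26 + 4*(12 + 3*(-12))) + 4213) = sqrt((-26 + 4*(12 - 36)) + 4213) = sqrt((-26 + 4*(-24)) + 4213) = sqrt((-26 - 96) + 4213) = sqrt(-122 + 4213) = sqrt(4091)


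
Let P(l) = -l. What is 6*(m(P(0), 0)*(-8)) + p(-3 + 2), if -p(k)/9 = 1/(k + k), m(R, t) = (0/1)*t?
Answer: 9/2 ≈ 4.5000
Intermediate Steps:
m(R, t) = 0 (m(R, t) = (0*1)*t = 0*t = 0)
p(k) = -9/(2*k) (p(k) = -9/(k + k) = -9*1/(2*k) = -9/(2*k))
6*(m(P(0), 0)*(-8)) + p(-3 + 2) = 6*(0*(-8)) - 9/(2*(-3 + 2)) = 6*0 - 9/2/(-1) = 0 - 9/2*(-1) = 0 + 9/2 = 9/2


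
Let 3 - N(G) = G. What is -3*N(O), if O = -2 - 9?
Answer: -42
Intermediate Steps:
O = -11
N(G) = 3 - G
-3*N(O) = -3*(3 - 1*(-11)) = -3*(3 + 11) = -3*14 = -42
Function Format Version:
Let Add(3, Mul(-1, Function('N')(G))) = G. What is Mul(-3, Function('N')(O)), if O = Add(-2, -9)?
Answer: -42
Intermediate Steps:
O = -11
Function('N')(G) = Add(3, Mul(-1, G))
Mul(-3, Function('N')(O)) = Mul(-3, Add(3, Mul(-1, -11))) = Mul(-3, Add(3, 11)) = Mul(-3, 14) = -42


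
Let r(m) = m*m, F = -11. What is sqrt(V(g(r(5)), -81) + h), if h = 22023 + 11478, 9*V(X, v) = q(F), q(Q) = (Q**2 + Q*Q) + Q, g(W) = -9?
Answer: 2*sqrt(75435)/3 ≈ 183.10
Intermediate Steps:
r(m) = m**2
q(Q) = Q + 2*Q**2 (q(Q) = (Q**2 + Q**2) + Q = 2*Q**2 + Q = Q + 2*Q**2)
V(X, v) = 77/3 (V(X, v) = (-11*(1 + 2*(-11)))/9 = (-11*(1 - 22))/9 = (-11*(-21))/9 = (1/9)*231 = 77/3)
h = 33501
sqrt(V(g(r(5)), -81) + h) = sqrt(77/3 + 33501) = sqrt(100580/3) = 2*sqrt(75435)/3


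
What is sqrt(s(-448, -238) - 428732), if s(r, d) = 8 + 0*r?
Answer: 6*I*sqrt(11909) ≈ 654.77*I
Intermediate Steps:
s(r, d) = 8 (s(r, d) = 8 + 0 = 8)
sqrt(s(-448, -238) - 428732) = sqrt(8 - 428732) = sqrt(-428724) = 6*I*sqrt(11909)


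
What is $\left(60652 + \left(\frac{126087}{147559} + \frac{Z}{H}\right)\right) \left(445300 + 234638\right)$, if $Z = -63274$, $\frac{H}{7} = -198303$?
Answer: $\frac{6594240504656363858}{159898319} \approx 4.124 \cdot 10^{10}$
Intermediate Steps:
$H = -1388121$ ($H = 7 \left(-198303\right) = -1388121$)
$\left(60652 + \left(\frac{126087}{147559} + \frac{Z}{H}\right)\right) \left(445300 + 234638\right) = \left(60652 + \left(\frac{126087}{147559} - \frac{63274}{-1388121}\right)\right) \left(445300 + 234638\right) = \left(60652 + \left(126087 \cdot \frac{1}{147559} - - \frac{63274}{1388121}\right)\right) 679938 = \left(60652 + \left(\frac{2067}{2419} + \frac{63274}{1388121}\right)\right) 679938 = \left(60652 + \frac{3022305913}{3357864699}\right) 679938 = \frac{203664232029661}{3357864699} \cdot 679938 = \frac{6594240504656363858}{159898319}$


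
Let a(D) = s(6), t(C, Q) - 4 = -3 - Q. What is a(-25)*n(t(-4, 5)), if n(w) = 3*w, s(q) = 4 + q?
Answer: -120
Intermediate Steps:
t(C, Q) = 1 - Q (t(C, Q) = 4 + (-3 - Q) = 1 - Q)
a(D) = 10 (a(D) = 4 + 6 = 10)
a(-25)*n(t(-4, 5)) = 10*(3*(1 - 1*5)) = 10*(3*(1 - 5)) = 10*(3*(-4)) = 10*(-12) = -120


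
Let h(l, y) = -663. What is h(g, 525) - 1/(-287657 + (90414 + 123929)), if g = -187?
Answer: -48607181/73314 ≈ -663.00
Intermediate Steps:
h(g, 525) - 1/(-287657 + (90414 + 123929)) = -663 - 1/(-287657 + (90414 + 123929)) = -663 - 1/(-287657 + 214343) = -663 - 1/(-73314) = -663 - 1*(-1/73314) = -663 + 1/73314 = -48607181/73314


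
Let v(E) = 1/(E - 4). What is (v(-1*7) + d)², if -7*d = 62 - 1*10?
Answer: 335241/5929 ≈ 56.543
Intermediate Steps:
d = -52/7 (d = -(62 - 1*10)/7 = -(62 - 10)/7 = -⅐*52 = -52/7 ≈ -7.4286)
v(E) = 1/(-4 + E)
(v(-1*7) + d)² = (1/(-4 - 1*7) - 52/7)² = (1/(-4 - 7) - 52/7)² = (1/(-11) - 52/7)² = (-1/11 - 52/7)² = (-579/77)² = 335241/5929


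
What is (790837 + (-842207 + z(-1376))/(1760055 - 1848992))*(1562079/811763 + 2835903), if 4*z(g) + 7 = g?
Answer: 161918166493671032557629/72195765931 ≈ 2.2428e+12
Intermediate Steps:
z(g) = -7/4 + g/4
(790837 + (-842207 + z(-1376))/(1760055 - 1848992))*(1562079/811763 + 2835903) = (790837 + (-842207 + (-7/4 + (1/4)*(-1376)))/(1760055 - 1848992))*(1562079/811763 + 2835903) = (790837 + (-842207 + (-7/4 - 344))/(-88937))*(1562079*(1/811763) + 2835903) = (790837 + (-842207 - 1383/4)*(-1/88937))*(1562079/811763 + 2835903) = (790837 - 3370211/4*(-1/88937))*(2302082689068/811763) = (790837 + 3370211/355748)*(2302082689068/811763) = (281342051287/355748)*(2302082689068/811763) = 161918166493671032557629/72195765931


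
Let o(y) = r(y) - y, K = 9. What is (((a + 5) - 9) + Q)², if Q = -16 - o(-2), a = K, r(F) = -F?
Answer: 225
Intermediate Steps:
a = 9
o(y) = -2*y (o(y) = -y - y = -2*y)
Q = -20 (Q = -16 - (-2)*(-2) = -16 - 1*4 = -16 - 4 = -20)
(((a + 5) - 9) + Q)² = (((9 + 5) - 9) - 20)² = ((14 - 9) - 20)² = (5 - 20)² = (-15)² = 225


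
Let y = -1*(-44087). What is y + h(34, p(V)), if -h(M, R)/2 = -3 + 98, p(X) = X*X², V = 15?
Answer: 43897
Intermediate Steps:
p(X) = X³
h(M, R) = -190 (h(M, R) = -2*(-3 + 98) = -2*95 = -190)
y = 44087
y + h(34, p(V)) = 44087 - 190 = 43897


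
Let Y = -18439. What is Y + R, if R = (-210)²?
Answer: 25661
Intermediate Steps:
R = 44100
Y + R = -18439 + 44100 = 25661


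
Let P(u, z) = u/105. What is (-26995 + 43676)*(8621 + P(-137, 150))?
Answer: 2156777044/15 ≈ 1.4379e+8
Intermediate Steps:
P(u, z) = u/105 (P(u, z) = u*(1/105) = u/105)
(-26995 + 43676)*(8621 + P(-137, 150)) = (-26995 + 43676)*(8621 + (1/105)*(-137)) = 16681*(8621 - 137/105) = 16681*(905068/105) = 2156777044/15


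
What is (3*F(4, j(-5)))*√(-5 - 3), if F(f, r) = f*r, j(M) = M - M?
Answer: 0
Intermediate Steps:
j(M) = 0
(3*F(4, j(-5)))*√(-5 - 3) = (3*(4*0))*√(-5 - 3) = (3*0)*√(-8) = 0*(2*I*√2) = 0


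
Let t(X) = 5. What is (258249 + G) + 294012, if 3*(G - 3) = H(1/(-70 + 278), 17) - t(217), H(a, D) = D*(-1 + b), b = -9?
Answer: 1656617/3 ≈ 5.5221e+5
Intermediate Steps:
H(a, D) = -10*D (H(a, D) = D*(-1 - 9) = D*(-10) = -10*D)
G = -166/3 (G = 3 + (-10*17 - 1*5)/3 = 3 + (-170 - 5)/3 = 3 + (⅓)*(-175) = 3 - 175/3 = -166/3 ≈ -55.333)
(258249 + G) + 294012 = (258249 - 166/3) + 294012 = 774581/3 + 294012 = 1656617/3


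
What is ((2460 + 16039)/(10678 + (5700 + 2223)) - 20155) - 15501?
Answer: -663218757/18601 ≈ -35655.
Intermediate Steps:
((2460 + 16039)/(10678 + (5700 + 2223)) - 20155) - 15501 = (18499/(10678 + 7923) - 20155) - 15501 = (18499/18601 - 20155) - 15501 = -374884656/18601 - 15501 = -663218757/18601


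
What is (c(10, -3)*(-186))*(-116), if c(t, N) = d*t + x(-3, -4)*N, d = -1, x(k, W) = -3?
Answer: -21576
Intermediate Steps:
c(t, N) = -t - 3*N
(c(10, -3)*(-186))*(-116) = ((-1*10 - 3*(-3))*(-186))*(-116) = ((-10 + 9)*(-186))*(-116) = -1*(-186)*(-116) = 186*(-116) = -21576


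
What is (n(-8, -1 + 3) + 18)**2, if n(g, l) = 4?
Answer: 484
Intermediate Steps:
(n(-8, -1 + 3) + 18)**2 = (4 + 18)**2 = 22**2 = 484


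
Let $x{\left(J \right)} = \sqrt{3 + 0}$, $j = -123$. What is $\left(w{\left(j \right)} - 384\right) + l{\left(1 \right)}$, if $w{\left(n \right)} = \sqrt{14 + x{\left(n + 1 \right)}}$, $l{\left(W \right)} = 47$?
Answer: $-337 + \sqrt{14 + \sqrt{3}} \approx -333.03$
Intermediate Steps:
$x{\left(J \right)} = \sqrt{3}$
$w{\left(n \right)} = \sqrt{14 + \sqrt{3}}$
$\left(w{\left(j \right)} - 384\right) + l{\left(1 \right)} = \left(\sqrt{14 + \sqrt{3}} - 384\right) + 47 = \left(-384 + \sqrt{14 + \sqrt{3}}\right) + 47 = -337 + \sqrt{14 + \sqrt{3}}$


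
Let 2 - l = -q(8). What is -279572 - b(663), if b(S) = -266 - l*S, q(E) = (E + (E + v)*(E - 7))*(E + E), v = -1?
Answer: -118860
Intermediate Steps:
q(E) = 2*E*(E + (-1 + E)*(-7 + E)) (q(E) = (E + (E - 1)*(E - 7))*(E + E) = (E + (-1 + E)*(-7 + E))*(2*E) = 2*E*(E + (-1 + E)*(-7 + E)))
l = 242 (l = 2 - (-1)*2*8*(7 + 8² - 7*8) = 2 - (-1)*2*8*(7 + 64 - 56) = 2 - (-1)*2*8*15 = 2 - (-1)*240 = 2 - 1*(-240) = 2 + 240 = 242)
b(S) = -266 - 242*S
-279572 - b(663) = -279572 - (-266 - 242*663) = -279572 - (-266 - 160446) = -279572 - 1*(-160712) = -279572 + 160712 = -118860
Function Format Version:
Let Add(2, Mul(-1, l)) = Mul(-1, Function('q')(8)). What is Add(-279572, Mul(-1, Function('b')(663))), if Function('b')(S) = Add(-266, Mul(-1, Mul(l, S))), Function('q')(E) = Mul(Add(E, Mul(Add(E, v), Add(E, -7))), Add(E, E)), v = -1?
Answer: -118860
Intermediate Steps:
Function('q')(E) = Mul(2, E, Add(E, Mul(Add(-1, E), Add(-7, E)))) (Function('q')(E) = Mul(Add(E, Mul(Add(E, -1), Add(E, -7))), Add(E, E)) = Mul(Add(E, Mul(Add(-1, E), Add(-7, E))), Mul(2, E)) = Mul(2, E, Add(E, Mul(Add(-1, E), Add(-7, E)))))
l = 242 (l = Add(2, Mul(-1, Mul(-1, Mul(2, 8, Add(7, Pow(8, 2), Mul(-7, 8)))))) = Add(2, Mul(-1, Mul(-1, Mul(2, 8, Add(7, 64, -56))))) = Add(2, Mul(-1, Mul(-1, Mul(2, 8, 15)))) = Add(2, Mul(-1, Mul(-1, 240))) = Add(2, Mul(-1, -240)) = Add(2, 240) = 242)
Function('b')(S) = Add(-266, Mul(-242, S)) (Function('b')(S) = Add(-266, Mul(-1, Mul(242, S))) = Add(-266, Mul(-242, S)))
Add(-279572, Mul(-1, Function('b')(663))) = Add(-279572, Mul(-1, Add(-266, Mul(-242, 663)))) = Add(-279572, Mul(-1, Add(-266, -160446))) = Add(-279572, Mul(-1, -160712)) = Add(-279572, 160712) = -118860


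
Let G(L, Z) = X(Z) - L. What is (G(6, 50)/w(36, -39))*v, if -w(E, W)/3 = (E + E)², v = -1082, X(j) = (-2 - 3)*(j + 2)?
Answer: -71953/3888 ≈ -18.506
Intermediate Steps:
X(j) = -10 - 5*j (X(j) = -5*(2 + j) = -10 - 5*j)
G(L, Z) = -10 - L - 5*Z (G(L, Z) = (-10 - 5*Z) - L = -10 - L - 5*Z)
w(E, W) = -12*E² (w(E, W) = -3*(E + E)² = -3*4*E² = -12*E²)
(G(6, 50)/w(36, -39))*v = ((-10 - 1*6 - 5*50)/((-12*36²)))*(-1082) = ((-10 - 6 - 250)/((-12*1296)))*(-1082) = -266/(-15552)*(-1082) = -266*(-1/15552)*(-1082) = (133/7776)*(-1082) = -71953/3888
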